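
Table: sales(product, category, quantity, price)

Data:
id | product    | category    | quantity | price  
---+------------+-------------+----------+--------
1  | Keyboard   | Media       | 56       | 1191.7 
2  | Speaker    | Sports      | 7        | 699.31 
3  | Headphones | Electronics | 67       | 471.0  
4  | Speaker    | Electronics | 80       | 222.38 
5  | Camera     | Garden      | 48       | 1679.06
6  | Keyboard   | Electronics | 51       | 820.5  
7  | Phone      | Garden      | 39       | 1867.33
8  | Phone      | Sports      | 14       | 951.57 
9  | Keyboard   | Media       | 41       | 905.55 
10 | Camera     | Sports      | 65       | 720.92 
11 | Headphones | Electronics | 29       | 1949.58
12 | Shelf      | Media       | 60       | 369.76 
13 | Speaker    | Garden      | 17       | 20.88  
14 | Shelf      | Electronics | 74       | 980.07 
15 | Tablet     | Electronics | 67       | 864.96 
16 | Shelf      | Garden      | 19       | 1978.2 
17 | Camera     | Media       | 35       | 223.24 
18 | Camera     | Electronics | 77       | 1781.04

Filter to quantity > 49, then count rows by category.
SELECT category, COUNT(*)
FROM sales
WHERE quantity > 49
GROUP BY category

Note: WHERE filters rows before grouping.

Result:
  Electronics: 6
  Media: 2
  Sports: 1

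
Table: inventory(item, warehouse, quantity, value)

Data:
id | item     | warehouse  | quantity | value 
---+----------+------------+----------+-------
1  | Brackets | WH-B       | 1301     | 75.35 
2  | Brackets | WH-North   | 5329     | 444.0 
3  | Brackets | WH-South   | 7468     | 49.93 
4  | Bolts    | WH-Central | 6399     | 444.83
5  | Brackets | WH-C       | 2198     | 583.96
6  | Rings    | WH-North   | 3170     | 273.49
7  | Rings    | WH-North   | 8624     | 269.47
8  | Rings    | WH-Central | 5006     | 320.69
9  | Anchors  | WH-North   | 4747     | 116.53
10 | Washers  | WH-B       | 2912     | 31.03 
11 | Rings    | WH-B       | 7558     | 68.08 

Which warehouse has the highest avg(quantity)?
SELECT warehouse, AVG(quantity) as val
FROM inventory
GROUP BY warehouse
ORDER BY val DESC
LIMIT 1

Result: WH-South with avg(quantity) = 7468.00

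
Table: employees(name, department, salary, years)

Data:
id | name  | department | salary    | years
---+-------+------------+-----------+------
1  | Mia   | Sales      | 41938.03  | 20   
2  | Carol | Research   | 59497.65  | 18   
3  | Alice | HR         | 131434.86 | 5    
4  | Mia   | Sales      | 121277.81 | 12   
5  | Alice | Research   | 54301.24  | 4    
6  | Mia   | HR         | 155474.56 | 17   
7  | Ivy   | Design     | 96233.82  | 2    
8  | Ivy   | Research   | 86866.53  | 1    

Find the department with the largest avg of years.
SELECT department, AVG(years) as val
FROM employees
GROUP BY department
ORDER BY val DESC
LIMIT 1

Result: Sales with avg(years) = 16.00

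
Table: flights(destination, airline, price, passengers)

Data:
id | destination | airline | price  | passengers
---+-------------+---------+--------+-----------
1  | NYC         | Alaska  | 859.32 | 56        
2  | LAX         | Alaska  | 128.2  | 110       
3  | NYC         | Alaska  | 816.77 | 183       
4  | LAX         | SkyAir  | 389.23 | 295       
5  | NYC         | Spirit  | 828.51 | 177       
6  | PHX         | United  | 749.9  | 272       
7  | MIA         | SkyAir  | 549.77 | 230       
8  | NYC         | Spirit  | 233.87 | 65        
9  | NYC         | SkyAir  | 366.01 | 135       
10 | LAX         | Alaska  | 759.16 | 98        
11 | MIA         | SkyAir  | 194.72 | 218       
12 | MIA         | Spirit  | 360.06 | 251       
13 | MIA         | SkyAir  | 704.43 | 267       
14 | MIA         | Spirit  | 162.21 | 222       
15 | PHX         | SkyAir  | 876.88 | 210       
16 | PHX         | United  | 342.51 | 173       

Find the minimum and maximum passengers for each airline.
SELECT airline, MIN(passengers), MAX(passengers)
FROM flights
GROUP BY airline

Result:
  Alaska: min=56, max=183
  SkyAir: min=135, max=295
  Spirit: min=65, max=251
  United: min=173, max=272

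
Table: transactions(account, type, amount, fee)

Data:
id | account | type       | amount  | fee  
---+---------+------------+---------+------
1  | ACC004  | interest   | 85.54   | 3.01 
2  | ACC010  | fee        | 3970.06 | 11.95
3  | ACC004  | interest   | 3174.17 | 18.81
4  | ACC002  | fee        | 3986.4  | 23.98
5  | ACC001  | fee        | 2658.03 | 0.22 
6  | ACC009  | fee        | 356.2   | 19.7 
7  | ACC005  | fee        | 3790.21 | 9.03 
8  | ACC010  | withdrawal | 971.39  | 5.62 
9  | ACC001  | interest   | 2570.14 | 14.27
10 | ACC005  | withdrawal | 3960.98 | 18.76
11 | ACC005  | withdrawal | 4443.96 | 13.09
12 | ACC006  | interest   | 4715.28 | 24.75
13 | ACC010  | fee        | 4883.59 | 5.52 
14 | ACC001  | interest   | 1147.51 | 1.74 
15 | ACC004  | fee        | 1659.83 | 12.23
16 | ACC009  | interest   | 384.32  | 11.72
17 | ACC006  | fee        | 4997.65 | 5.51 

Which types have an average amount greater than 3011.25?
SELECT type, AVG(amount)
FROM transactions
GROUP BY type
HAVING AVG(amount) > 3011.25

Result:
  fee: avg=3287.75
  withdrawal: avg=3125.44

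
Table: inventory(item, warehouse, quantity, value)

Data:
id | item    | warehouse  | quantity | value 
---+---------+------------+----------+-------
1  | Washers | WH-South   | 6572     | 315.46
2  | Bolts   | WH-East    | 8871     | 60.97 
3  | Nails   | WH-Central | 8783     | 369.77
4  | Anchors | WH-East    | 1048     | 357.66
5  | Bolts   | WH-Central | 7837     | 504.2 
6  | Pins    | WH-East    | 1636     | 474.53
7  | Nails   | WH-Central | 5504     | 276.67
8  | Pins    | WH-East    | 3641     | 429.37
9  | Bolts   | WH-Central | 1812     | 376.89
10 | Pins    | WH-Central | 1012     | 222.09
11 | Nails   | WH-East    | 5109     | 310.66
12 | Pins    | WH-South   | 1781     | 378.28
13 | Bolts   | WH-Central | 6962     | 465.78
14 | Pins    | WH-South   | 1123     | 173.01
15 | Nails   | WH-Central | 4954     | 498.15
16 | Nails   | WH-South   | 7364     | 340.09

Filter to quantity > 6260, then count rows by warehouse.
SELECT warehouse, COUNT(*)
FROM inventory
WHERE quantity > 6260
GROUP BY warehouse

Note: WHERE filters rows before grouping.

Result:
  WH-Central: 3
  WH-East: 1
  WH-South: 2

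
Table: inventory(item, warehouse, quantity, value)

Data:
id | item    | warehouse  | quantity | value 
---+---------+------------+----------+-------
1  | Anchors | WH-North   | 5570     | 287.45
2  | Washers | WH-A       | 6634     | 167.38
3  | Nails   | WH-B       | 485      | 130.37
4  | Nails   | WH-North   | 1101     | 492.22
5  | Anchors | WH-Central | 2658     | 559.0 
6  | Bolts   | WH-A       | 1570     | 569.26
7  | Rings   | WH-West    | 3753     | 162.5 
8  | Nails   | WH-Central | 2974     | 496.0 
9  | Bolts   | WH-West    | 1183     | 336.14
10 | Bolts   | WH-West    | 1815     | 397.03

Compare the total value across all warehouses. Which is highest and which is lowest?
SELECT warehouse, SUM(value)
FROM inventory
GROUP BY warehouse
ORDER BY SUM(value)

All groups:
  WH-B: 130.37
  WH-A: 736.64
  WH-North: 779.67
  WH-West: 895.67
  WH-Central: 1055.00

Highest: WH-Central (1055.00)
Lowest: WH-B (130.37)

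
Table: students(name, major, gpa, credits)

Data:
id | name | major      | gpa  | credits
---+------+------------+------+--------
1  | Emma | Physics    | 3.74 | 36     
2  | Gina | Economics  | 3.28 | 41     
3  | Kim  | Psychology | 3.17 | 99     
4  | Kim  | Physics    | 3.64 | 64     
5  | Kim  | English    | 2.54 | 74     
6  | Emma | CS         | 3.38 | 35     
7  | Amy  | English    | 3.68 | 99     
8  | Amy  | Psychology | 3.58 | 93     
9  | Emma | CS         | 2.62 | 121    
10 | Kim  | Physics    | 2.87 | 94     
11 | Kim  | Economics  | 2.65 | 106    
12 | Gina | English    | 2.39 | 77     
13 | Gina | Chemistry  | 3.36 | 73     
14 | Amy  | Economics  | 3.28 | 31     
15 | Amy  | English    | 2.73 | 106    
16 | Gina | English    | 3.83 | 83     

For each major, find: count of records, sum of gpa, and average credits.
SELECT major,
       COUNT(*) as cnt,
       SUM(gpa) as total_gpa,
       AVG(credits) as avg_credits
FROM students
GROUP BY major

Result:
  CS: 2 records, 6.00 total gpa, 78.00 avg credits
  Chemistry: 1 records, 3.36 total gpa, 73.00 avg credits
  Economics: 3 records, 9.21 total gpa, 59.33 avg credits
  English: 5 records, 15.17 total gpa, 87.80 avg credits
  Physics: 3 records, 10.25 total gpa, 64.67 avg credits
  Psychology: 2 records, 6.75 total gpa, 96.00 avg credits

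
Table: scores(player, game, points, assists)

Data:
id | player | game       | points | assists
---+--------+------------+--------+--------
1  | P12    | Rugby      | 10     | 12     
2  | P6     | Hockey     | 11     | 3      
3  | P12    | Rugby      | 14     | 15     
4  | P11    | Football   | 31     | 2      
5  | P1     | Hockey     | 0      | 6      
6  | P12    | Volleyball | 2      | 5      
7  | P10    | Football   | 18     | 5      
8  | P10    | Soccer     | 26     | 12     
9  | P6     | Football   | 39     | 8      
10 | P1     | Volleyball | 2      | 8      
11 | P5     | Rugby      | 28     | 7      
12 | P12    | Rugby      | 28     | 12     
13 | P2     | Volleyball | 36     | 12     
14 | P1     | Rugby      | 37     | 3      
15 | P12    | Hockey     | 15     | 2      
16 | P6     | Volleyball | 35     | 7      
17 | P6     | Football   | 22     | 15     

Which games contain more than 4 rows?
SELECT game, COUNT(*) as cnt
FROM scores
GROUP BY game
HAVING COUNT(*) > 4

Result:
  Rugby: 5

Note: HAVING filters groups after aggregation, WHERE filters rows before.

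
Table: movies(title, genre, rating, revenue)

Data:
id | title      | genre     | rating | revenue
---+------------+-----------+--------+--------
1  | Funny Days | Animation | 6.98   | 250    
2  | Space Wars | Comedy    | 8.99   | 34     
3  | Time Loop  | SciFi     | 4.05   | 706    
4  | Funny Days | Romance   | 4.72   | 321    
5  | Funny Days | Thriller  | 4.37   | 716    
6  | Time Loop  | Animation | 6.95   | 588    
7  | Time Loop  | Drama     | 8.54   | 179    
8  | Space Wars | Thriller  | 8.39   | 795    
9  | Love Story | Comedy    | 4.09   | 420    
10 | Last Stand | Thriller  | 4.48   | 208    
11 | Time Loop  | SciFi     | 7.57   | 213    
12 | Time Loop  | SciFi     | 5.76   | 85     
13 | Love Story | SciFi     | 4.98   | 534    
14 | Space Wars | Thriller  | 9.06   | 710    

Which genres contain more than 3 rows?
SELECT genre, COUNT(*) as cnt
FROM movies
GROUP BY genre
HAVING COUNT(*) > 3

Result:
  SciFi: 4
  Thriller: 4

Note: HAVING filters groups after aggregation, WHERE filters rows before.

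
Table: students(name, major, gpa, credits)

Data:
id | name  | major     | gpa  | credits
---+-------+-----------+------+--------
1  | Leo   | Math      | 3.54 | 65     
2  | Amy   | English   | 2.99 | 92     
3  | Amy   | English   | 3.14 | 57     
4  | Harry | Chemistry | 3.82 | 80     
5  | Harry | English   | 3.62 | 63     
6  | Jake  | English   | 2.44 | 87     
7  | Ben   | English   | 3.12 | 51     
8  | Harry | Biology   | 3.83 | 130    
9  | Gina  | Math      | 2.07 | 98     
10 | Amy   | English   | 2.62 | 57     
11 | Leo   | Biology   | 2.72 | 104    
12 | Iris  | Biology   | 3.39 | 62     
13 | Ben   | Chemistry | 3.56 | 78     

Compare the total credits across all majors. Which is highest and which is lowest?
SELECT major, SUM(credits)
FROM students
GROUP BY major
ORDER BY SUM(credits)

All groups:
  Chemistry: 158
  Math: 163
  Biology: 296
  English: 407

Highest: English (407)
Lowest: Chemistry (158)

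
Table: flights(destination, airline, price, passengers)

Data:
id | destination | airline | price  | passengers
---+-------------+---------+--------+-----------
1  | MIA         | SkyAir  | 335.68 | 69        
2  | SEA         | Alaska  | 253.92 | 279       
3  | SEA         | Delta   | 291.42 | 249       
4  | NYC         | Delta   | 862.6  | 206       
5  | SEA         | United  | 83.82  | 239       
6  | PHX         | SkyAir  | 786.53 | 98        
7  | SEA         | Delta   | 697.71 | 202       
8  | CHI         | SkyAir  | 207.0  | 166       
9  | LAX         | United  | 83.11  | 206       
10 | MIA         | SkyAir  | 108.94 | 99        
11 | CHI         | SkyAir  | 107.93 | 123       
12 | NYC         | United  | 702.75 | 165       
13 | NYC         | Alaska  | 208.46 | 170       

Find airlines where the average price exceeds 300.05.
SELECT airline, AVG(price)
FROM flights
GROUP BY airline
HAVING AVG(price) > 300.05

Result:
  Delta: avg=617.24
  SkyAir: avg=309.22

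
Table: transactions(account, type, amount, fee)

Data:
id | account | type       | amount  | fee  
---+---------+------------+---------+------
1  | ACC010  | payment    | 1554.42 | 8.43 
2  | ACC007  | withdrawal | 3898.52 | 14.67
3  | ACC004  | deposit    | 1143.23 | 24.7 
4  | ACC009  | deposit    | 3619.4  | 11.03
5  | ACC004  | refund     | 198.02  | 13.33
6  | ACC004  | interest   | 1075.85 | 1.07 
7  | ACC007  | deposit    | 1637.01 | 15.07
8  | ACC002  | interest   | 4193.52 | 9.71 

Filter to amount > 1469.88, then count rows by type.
SELECT type, COUNT(*)
FROM transactions
WHERE amount > 1469.88
GROUP BY type

Note: WHERE filters rows before grouping.

Result:
  deposit: 2
  interest: 1
  payment: 1
  withdrawal: 1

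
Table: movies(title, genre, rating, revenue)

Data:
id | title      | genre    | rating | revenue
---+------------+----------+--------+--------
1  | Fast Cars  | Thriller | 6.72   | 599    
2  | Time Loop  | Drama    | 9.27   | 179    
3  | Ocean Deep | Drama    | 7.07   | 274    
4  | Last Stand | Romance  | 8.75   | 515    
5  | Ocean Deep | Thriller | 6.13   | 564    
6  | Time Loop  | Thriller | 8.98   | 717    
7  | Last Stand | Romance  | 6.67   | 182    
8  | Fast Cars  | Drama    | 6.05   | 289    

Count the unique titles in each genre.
SELECT genre, COUNT(DISTINCT title)
FROM movies
GROUP BY genre

Result:
  Drama: 3 distinct
  Romance: 1 distinct
  Thriller: 3 distinct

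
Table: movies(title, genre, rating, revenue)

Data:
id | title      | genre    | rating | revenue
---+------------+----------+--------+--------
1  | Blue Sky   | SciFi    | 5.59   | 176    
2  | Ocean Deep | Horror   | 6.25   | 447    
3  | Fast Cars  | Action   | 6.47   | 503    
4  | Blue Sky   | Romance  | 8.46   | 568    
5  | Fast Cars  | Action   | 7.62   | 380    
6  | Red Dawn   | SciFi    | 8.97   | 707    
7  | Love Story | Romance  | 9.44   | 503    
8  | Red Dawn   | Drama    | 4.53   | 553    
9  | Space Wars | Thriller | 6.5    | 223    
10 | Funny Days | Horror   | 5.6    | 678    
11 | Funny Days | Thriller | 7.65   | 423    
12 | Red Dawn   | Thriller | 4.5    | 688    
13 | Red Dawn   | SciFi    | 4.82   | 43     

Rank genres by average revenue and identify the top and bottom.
SELECT genre, AVG(revenue)
FROM movies
GROUP BY genre
ORDER BY AVG(revenue)

All groups:
  SciFi: 308.67
  Action: 441.50
  Thriller: 444.67
  Romance: 535.50
  Drama: 553.00
  Horror: 562.50

Highest: Horror (562.50)
Lowest: SciFi (308.67)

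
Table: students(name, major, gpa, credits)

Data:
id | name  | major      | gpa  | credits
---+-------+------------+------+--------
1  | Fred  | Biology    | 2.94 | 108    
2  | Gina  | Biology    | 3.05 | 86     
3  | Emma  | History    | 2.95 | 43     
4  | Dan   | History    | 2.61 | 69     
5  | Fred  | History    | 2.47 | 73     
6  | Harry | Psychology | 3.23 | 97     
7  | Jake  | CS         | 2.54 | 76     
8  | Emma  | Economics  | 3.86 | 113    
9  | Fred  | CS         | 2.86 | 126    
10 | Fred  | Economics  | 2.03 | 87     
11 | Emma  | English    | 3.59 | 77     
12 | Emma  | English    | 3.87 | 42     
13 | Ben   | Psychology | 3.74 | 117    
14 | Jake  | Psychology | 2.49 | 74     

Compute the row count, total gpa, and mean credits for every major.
SELECT major,
       COUNT(*) as cnt,
       SUM(gpa) as total_gpa,
       AVG(credits) as avg_credits
FROM students
GROUP BY major

Result:
  Biology: 2 records, 5.99 total gpa, 97.00 avg credits
  CS: 2 records, 5.40 total gpa, 101.00 avg credits
  Economics: 2 records, 5.89 total gpa, 100.00 avg credits
  English: 2 records, 7.46 total gpa, 59.50 avg credits
  History: 3 records, 8.03 total gpa, 61.67 avg credits
  Psychology: 3 records, 9.46 total gpa, 96.00 avg credits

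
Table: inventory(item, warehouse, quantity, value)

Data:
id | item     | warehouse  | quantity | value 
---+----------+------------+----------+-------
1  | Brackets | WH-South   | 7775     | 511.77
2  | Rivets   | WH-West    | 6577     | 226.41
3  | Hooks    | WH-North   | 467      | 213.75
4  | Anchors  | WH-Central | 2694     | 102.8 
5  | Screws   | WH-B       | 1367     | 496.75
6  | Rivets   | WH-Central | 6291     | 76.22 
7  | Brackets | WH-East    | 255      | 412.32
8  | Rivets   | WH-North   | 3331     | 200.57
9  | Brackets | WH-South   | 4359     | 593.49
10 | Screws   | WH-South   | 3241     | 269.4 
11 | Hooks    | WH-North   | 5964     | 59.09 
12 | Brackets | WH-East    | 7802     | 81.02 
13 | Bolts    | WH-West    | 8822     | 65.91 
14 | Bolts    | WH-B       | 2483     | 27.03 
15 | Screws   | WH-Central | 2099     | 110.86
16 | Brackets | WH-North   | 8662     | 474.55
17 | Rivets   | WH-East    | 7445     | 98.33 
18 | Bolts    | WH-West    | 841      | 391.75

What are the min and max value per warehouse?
SELECT warehouse, MIN(value), MAX(value)
FROM inventory
GROUP BY warehouse

Result:
  WH-B: min=27.03, max=496.75
  WH-Central: min=76.22, max=110.86
  WH-East: min=81.02, max=412.32
  WH-North: min=59.09, max=474.55
  WH-South: min=269.40, max=593.49
  WH-West: min=65.91, max=391.75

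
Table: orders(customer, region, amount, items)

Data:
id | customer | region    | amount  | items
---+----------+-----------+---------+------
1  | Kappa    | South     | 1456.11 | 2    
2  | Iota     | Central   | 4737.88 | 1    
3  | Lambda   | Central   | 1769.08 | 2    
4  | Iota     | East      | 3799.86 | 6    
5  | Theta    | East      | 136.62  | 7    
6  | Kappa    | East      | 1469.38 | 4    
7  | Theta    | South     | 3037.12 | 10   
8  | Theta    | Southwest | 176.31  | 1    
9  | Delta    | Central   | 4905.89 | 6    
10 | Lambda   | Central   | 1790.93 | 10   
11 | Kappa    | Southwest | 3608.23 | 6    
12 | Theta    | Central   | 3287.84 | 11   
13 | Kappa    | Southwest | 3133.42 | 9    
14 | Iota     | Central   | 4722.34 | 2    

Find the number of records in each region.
SELECT region, COUNT(*) as count
FROM orders
GROUP BY region

Result:
  Central: 6
  East: 3
  South: 2
  Southwest: 3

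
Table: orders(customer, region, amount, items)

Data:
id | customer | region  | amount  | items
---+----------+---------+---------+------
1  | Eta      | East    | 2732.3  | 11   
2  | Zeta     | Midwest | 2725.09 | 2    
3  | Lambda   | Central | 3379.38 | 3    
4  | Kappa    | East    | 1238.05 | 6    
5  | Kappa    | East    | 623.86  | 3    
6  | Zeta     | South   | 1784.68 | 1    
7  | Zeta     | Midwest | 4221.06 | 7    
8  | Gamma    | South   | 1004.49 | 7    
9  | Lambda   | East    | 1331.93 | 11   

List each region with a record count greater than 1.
SELECT region, COUNT(*) as cnt
FROM orders
GROUP BY region
HAVING COUNT(*) > 1

Result:
  East: 4
  Midwest: 2
  South: 2

Note: HAVING filters groups after aggregation, WHERE filters rows before.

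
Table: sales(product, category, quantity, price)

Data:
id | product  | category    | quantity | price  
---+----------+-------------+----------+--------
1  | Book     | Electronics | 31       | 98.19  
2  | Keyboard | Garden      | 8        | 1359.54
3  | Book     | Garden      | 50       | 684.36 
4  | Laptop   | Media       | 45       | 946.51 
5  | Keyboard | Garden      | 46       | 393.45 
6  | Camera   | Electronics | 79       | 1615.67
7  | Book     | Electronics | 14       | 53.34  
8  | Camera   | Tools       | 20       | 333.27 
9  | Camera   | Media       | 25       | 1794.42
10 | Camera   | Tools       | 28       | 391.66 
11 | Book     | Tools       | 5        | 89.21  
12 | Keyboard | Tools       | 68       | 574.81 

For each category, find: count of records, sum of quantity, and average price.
SELECT category,
       COUNT(*) as cnt,
       SUM(quantity) as total_quantity,
       AVG(price) as avg_price
FROM sales
GROUP BY category

Result:
  Electronics: 3 records, 124 total quantity, 589.07 avg price
  Garden: 3 records, 104 total quantity, 812.45 avg price
  Media: 2 records, 70 total quantity, 1370.47 avg price
  Tools: 4 records, 121 total quantity, 347.24 avg price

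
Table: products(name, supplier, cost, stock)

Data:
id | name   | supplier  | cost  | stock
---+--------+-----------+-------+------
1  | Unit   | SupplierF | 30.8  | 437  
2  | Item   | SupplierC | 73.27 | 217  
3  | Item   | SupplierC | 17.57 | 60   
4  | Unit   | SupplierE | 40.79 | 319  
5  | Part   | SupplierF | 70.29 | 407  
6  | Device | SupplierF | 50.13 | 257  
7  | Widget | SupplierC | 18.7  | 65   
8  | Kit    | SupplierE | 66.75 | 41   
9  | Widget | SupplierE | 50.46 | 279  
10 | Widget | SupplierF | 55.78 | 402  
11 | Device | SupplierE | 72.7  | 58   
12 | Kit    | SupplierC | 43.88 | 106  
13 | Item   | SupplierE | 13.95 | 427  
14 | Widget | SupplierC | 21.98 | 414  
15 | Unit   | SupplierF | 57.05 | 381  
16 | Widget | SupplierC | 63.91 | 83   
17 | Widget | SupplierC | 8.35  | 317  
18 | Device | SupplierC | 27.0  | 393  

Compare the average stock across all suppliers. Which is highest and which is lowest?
SELECT supplier, AVG(stock)
FROM products
GROUP BY supplier
ORDER BY AVG(stock)

All groups:
  SupplierC: 206.88
  SupplierE: 224.80
  SupplierF: 376.80

Highest: SupplierF (376.80)
Lowest: SupplierC (206.88)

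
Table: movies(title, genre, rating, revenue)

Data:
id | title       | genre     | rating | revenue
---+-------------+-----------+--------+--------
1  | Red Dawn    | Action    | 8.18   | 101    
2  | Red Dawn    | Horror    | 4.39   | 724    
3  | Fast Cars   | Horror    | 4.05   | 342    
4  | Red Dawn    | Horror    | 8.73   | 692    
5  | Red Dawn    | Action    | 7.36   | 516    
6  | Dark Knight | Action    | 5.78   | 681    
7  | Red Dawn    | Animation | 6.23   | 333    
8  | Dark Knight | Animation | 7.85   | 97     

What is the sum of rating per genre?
SELECT genre, SUM(rating) as result
FROM movies
GROUP BY genre

Result:
  Action: 21.32
  Animation: 14.08
  Horror: 17.17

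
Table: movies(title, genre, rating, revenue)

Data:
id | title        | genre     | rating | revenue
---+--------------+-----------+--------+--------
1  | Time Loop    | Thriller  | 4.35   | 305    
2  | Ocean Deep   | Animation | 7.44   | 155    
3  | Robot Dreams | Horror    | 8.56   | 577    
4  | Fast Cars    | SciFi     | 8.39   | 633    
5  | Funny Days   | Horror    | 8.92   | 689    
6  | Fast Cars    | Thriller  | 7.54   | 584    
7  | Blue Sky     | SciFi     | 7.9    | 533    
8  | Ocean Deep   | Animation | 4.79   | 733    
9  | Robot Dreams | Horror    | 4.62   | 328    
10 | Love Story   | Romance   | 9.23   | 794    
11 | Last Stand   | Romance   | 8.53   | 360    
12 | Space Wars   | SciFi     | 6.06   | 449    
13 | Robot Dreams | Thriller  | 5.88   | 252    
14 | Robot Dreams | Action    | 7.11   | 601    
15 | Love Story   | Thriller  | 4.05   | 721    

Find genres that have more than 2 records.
SELECT genre, COUNT(*) as cnt
FROM movies
GROUP BY genre
HAVING COUNT(*) > 2

Result:
  Horror: 3
  SciFi: 3
  Thriller: 4

Note: HAVING filters groups after aggregation, WHERE filters rows before.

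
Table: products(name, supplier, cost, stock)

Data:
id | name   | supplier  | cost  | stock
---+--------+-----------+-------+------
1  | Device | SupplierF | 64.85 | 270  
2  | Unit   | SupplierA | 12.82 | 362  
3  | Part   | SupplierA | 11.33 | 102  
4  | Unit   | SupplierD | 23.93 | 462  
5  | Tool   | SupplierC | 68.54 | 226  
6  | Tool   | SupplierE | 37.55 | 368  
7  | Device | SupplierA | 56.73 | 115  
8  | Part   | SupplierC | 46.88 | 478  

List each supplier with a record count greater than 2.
SELECT supplier, COUNT(*) as cnt
FROM products
GROUP BY supplier
HAVING COUNT(*) > 2

Result:
  SupplierA: 3

Note: HAVING filters groups after aggregation, WHERE filters rows before.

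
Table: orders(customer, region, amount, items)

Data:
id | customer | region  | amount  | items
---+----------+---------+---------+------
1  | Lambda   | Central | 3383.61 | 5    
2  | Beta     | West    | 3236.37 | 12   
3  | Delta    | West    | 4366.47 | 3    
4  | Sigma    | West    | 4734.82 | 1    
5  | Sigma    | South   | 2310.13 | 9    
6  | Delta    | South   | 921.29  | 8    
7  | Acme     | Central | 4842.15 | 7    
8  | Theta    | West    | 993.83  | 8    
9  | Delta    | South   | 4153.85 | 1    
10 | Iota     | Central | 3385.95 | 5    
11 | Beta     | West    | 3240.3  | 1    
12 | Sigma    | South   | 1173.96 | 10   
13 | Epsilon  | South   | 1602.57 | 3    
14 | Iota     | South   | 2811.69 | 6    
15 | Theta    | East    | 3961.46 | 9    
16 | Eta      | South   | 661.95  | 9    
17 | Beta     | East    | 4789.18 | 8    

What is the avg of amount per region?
SELECT region, AVG(amount) as result
FROM orders
GROUP BY region

Result:
  Central: 3870.57
  East: 4375.32
  South: 1947.92
  West: 3314.36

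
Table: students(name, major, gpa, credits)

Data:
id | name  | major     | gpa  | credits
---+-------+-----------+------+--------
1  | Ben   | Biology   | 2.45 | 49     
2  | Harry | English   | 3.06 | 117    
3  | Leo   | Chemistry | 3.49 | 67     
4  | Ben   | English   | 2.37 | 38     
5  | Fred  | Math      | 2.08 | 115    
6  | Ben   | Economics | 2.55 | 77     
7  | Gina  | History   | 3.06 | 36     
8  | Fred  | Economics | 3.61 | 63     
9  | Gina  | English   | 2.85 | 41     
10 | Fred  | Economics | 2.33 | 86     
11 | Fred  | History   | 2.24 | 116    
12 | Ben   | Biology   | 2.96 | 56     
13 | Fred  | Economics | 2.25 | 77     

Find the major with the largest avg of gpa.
SELECT major, AVG(gpa) as val
FROM students
GROUP BY major
ORDER BY val DESC
LIMIT 1

Result: Chemistry with avg(gpa) = 3.49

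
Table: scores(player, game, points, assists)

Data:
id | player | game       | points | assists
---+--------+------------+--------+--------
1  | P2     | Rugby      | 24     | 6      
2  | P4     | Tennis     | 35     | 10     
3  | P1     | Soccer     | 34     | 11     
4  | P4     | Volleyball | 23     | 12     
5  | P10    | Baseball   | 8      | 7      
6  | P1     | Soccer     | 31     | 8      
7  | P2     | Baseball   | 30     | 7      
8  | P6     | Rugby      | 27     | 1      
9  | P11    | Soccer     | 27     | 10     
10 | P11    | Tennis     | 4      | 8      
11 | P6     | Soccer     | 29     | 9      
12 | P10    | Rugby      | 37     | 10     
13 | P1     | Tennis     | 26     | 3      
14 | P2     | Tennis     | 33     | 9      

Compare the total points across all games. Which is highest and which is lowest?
SELECT game, SUM(points)
FROM scores
GROUP BY game
ORDER BY SUM(points)

All groups:
  Volleyball: 23
  Baseball: 38
  Rugby: 88
  Tennis: 98
  Soccer: 121

Highest: Soccer (121)
Lowest: Volleyball (23)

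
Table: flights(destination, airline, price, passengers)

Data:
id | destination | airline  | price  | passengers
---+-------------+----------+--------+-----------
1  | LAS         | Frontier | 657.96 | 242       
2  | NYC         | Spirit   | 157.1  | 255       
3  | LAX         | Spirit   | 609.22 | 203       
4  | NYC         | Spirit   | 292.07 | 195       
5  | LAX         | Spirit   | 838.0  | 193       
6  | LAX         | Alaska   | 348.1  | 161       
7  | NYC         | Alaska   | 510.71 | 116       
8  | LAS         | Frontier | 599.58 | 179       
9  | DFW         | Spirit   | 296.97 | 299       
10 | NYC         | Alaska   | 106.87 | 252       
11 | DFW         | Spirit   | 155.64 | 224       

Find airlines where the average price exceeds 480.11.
SELECT airline, AVG(price)
FROM flights
GROUP BY airline
HAVING AVG(price) > 480.11

Result:
  Frontier: avg=628.77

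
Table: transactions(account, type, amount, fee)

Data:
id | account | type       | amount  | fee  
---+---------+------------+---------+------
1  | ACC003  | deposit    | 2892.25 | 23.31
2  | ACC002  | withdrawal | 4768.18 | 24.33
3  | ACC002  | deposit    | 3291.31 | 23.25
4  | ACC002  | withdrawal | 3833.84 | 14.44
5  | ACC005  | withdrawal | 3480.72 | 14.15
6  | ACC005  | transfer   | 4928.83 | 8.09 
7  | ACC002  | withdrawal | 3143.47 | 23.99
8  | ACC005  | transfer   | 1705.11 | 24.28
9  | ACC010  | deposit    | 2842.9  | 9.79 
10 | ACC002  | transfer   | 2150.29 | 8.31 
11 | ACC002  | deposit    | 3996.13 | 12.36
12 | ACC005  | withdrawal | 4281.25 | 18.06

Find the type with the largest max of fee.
SELECT type, MAX(fee) as val
FROM transactions
GROUP BY type
ORDER BY val DESC
LIMIT 1

Result: withdrawal with max(fee) = 24.33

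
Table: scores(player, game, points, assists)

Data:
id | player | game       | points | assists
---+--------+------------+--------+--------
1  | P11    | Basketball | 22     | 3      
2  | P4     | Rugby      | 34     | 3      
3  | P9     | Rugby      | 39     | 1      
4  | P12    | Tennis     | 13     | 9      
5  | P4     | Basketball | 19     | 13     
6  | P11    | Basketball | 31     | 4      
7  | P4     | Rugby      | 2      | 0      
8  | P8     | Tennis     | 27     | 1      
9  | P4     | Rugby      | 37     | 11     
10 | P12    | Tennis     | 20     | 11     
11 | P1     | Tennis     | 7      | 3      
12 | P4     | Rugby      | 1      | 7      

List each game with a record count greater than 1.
SELECT game, COUNT(*) as cnt
FROM scores
GROUP BY game
HAVING COUNT(*) > 1

Result:
  Basketball: 3
  Rugby: 5
  Tennis: 4

Note: HAVING filters groups after aggregation, WHERE filters rows before.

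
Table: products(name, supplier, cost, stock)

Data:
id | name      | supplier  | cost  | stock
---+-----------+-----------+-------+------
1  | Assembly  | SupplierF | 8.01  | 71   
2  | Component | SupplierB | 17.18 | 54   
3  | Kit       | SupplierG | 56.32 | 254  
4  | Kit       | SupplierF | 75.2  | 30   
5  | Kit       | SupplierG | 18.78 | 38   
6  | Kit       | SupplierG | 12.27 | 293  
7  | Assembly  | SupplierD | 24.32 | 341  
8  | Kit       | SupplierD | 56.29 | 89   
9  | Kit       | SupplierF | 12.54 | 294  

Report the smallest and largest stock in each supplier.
SELECT supplier, MIN(stock), MAX(stock)
FROM products
GROUP BY supplier

Result:
  SupplierB: min=54, max=54
  SupplierD: min=89, max=341
  SupplierF: min=30, max=294
  SupplierG: min=38, max=293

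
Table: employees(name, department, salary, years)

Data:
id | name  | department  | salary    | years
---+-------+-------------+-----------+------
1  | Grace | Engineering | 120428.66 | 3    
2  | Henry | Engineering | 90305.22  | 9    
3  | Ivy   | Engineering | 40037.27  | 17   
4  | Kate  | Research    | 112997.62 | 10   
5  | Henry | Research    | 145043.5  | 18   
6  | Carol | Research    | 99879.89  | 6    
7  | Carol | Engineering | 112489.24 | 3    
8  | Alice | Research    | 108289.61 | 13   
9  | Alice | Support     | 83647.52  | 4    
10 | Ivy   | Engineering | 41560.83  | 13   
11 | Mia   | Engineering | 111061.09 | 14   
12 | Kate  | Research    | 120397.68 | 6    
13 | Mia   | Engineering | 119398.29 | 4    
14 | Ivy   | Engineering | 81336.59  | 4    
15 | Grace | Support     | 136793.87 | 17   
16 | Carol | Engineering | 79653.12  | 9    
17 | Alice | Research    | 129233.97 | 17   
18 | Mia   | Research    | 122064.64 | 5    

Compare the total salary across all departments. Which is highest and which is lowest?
SELECT department, SUM(salary)
FROM employees
GROUP BY department
ORDER BY SUM(salary)

All groups:
  Support: 220441.39
  Engineering: 796270.31
  Research: 837906.91

Highest: Research (837906.91)
Lowest: Support (220441.39)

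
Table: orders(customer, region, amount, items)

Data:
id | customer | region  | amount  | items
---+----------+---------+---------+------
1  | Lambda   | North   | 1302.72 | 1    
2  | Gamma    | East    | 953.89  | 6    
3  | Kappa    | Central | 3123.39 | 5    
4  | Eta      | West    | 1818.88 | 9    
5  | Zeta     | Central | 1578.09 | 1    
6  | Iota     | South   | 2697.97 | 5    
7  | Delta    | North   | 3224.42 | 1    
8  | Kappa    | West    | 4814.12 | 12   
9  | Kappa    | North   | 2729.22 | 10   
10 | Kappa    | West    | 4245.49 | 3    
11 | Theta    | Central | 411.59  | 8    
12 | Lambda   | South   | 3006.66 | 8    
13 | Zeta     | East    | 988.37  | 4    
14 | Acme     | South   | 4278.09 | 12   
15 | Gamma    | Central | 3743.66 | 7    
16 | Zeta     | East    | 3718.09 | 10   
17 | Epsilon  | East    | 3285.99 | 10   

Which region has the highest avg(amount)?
SELECT region, AVG(amount) as val
FROM orders
GROUP BY region
ORDER BY val DESC
LIMIT 1

Result: West with avg(amount) = 3626.16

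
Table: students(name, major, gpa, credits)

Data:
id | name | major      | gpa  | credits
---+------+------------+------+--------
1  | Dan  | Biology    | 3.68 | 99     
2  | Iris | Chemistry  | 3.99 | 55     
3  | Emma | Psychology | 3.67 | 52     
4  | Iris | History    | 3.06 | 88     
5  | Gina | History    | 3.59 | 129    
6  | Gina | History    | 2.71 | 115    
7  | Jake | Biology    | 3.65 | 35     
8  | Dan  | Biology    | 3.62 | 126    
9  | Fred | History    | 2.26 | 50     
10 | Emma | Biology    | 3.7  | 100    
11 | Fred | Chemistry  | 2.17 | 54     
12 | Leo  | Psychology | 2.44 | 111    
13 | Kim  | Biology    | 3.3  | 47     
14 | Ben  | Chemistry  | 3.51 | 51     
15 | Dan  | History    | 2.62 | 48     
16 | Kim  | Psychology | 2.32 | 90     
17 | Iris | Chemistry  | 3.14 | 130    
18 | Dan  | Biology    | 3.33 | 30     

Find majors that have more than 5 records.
SELECT major, COUNT(*) as cnt
FROM students
GROUP BY major
HAVING COUNT(*) > 5

Result:
  Biology: 6

Note: HAVING filters groups after aggregation, WHERE filters rows before.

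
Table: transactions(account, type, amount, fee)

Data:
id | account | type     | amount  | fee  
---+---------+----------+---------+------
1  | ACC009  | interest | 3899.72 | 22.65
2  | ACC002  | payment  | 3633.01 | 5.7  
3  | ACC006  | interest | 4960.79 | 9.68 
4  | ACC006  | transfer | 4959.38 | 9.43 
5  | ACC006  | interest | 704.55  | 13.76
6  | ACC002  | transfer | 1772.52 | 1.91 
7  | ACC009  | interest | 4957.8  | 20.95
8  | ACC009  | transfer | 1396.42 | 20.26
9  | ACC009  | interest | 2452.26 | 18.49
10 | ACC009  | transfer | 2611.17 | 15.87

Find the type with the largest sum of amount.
SELECT type, SUM(amount) as val
FROM transactions
GROUP BY type
ORDER BY val DESC
LIMIT 1

Result: interest with sum(amount) = 16975.12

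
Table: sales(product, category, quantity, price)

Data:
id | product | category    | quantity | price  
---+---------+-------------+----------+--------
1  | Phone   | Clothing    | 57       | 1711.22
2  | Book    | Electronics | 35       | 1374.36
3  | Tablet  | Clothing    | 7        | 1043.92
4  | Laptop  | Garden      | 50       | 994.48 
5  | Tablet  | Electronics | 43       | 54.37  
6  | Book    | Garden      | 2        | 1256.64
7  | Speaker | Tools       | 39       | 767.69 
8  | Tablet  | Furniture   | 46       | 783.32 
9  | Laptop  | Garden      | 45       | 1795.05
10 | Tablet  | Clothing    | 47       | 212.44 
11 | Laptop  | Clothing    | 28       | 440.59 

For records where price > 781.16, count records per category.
SELECT category, COUNT(*)
FROM sales
WHERE price > 781.16
GROUP BY category

Note: WHERE filters rows before grouping.

Result:
  Clothing: 2
  Electronics: 1
  Furniture: 1
  Garden: 3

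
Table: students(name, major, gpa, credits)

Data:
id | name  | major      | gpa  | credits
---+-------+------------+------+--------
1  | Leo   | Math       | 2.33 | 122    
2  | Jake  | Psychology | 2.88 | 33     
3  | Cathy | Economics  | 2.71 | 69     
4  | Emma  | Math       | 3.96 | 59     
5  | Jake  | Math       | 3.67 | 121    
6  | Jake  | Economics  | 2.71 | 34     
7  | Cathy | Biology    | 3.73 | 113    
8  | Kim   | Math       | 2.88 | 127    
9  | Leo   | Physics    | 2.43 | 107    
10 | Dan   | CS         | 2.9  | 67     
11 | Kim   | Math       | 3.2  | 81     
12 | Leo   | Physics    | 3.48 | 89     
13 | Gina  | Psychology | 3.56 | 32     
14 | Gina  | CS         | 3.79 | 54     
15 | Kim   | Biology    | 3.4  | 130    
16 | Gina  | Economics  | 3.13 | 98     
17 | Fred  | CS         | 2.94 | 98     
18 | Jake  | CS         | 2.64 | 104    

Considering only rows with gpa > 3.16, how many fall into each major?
SELECT major, COUNT(*)
FROM students
WHERE gpa > 3.16
GROUP BY major

Note: WHERE filters rows before grouping.

Result:
  Biology: 2
  CS: 1
  Math: 3
  Physics: 1
  Psychology: 1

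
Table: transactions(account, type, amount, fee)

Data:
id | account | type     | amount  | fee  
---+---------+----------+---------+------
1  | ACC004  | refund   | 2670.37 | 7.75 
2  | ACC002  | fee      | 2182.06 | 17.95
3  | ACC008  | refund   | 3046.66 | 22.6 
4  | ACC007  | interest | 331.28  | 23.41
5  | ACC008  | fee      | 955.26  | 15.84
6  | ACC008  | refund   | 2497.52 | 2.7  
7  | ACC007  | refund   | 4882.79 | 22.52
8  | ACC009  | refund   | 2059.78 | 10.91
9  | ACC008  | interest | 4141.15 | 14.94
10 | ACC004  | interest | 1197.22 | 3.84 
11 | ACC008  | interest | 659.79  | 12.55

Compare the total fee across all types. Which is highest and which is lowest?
SELECT type, SUM(fee)
FROM transactions
GROUP BY type
ORDER BY SUM(fee)

All groups:
  fee: 33.79
  interest: 54.74
  refund: 66.48

Highest: refund (66.48)
Lowest: fee (33.79)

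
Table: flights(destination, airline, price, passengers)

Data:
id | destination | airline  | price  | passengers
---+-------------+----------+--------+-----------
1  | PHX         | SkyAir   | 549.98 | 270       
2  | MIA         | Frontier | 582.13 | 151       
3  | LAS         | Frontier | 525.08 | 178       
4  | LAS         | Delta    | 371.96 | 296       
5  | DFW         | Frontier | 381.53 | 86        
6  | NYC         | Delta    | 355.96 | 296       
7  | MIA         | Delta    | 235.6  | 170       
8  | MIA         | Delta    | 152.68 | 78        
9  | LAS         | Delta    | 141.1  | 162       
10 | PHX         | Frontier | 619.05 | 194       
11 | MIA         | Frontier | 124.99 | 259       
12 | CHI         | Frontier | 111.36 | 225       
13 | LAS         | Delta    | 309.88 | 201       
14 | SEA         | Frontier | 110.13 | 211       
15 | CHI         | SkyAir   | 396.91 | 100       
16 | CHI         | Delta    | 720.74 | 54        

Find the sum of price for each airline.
SELECT airline, SUM(price) as result
FROM flights
GROUP BY airline

Result:
  Delta: 2287.92
  Frontier: 2454.27
  SkyAir: 946.89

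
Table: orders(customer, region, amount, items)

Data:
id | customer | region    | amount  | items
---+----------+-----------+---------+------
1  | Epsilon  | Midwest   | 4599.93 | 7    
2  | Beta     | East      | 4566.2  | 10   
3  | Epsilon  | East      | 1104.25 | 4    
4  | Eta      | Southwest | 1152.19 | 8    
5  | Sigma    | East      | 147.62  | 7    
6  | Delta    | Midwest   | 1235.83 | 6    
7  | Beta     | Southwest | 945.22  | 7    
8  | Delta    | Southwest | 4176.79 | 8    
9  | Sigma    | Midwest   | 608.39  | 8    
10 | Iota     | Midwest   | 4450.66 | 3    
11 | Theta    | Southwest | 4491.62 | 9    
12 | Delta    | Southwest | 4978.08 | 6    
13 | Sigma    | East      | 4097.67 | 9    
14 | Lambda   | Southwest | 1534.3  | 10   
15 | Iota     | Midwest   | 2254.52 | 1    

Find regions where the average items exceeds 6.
SELECT region, AVG(items)
FROM orders
GROUP BY region
HAVING AVG(items) > 6

Result:
  East: avg=7.50
  Southwest: avg=8.00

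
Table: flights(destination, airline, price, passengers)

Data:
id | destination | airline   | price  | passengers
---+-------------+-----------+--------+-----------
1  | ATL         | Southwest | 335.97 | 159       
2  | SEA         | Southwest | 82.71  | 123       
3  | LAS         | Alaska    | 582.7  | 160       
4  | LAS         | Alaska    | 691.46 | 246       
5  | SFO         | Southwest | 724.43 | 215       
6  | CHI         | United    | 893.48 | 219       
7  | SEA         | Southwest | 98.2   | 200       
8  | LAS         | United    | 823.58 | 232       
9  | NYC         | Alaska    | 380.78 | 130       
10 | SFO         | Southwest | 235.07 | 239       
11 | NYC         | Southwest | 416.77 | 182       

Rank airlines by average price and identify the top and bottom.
SELECT airline, AVG(price)
FROM flights
GROUP BY airline
ORDER BY AVG(price)

All groups:
  Southwest: 315.53
  Alaska: 551.65
  United: 858.53

Highest: United (858.53)
Lowest: Southwest (315.53)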